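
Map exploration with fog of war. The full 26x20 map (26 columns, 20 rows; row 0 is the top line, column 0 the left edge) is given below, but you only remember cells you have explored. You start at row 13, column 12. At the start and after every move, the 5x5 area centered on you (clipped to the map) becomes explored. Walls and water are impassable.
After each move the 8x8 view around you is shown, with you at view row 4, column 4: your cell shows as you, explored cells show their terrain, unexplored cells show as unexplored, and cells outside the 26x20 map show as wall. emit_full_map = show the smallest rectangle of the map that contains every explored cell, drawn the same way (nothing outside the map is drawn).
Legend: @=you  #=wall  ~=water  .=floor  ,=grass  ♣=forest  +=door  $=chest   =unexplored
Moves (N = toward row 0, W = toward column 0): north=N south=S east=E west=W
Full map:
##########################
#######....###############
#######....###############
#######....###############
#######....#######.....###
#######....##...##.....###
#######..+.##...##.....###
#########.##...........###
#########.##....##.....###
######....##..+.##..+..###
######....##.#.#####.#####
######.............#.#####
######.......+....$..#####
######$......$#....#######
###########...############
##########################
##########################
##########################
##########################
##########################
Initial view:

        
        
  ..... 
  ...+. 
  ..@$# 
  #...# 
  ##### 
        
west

        
        
  ......
  ....+.
  ..@.$#
  ##...#
  ######
        

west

        
        
  ......
  .....+
  ..@..$
  ###...
  ######
        

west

        
        
  ......
  ......
  ..@...
  ####..
  ######
        

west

        
        
  ......
  ......
  $.@...
  #####.
  ######
        

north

        
        
  ....# 
  ......
  ..@...
  $.....
  #####.
  ######

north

        
        
  ....# 
  ....# 
  ..@...
  ......
  $.....
  #####.

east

        
        
 ....## 
 ....## 
 ...@...
 .......
 $......
 #####..

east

        
        
....##. 
....##. 
....@...
.......+
$......$
#####...

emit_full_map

....##.  
....##.  
....@....
.......+.
$......$#
#####...#
#########

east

        
        
...##.. 
...##.# 
....@...
......+.
......$#
####...#

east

        
        
..##..+ 
..##.#. 
....@.. 
.....+. 
.....$# 
###...# 

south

        
..##..+ 
..##.#. 
....... 
....@+. 
.....$# 
###...# 
####### 

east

        
.##..+  
.##.#.# 
....... 
....@.. 
....$#. 
##...## 
######  

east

        
##..+   
##.#.## 
....... 
...+@.. 
...$#.. 
#...### 
#####   

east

        
#..+    
#.#.### 
....... 
..+.@.. 
..$#... 
...#### 
####    

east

        
..+     
.#.#### 
....... 
.+..@.$ 
.$#.... 
..##### 
###     

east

        
.+      
#.##### 
......# 
+...@$. 
$#....# 
.###### 
##      

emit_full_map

....##..+     
....##.#.#####
.............#
.......+...@$.
$......$#....#
#####...######
#########     

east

        
+       
.#####. 
.....#. 
....@.. 
#....## 
####### 
#       

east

        
        
#####.# 
....#.# 
...$@.# 
....### 
####### 
        

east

        
        
####.## 
...#.## 
..$.@## 
...#### 
####### 
        

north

        
        
  ..+.. 
####.## 
...#@## 
..$..## 
...#### 
####### 

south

        
  ..+.. 
####.## 
...#.## 
..$.@## 
...#### 
####### 
        

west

        
   ..+..
#####.##
....#.##
...$@.##
....####
########
        

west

        
+   ..+.
.#####.#
.....#.#
....@..#
#....###
########
#       

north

        
        
+ ##..+.
.#####.#
....@#.#
....$..#
#....###
########

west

        
        
.+.##..+
#.#####.
....@.#.
+....$..
$#....##
.#######

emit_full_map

....##..+.##..+..
....##.#.#####.##
...........@.#.##
.......+....$..##
$......$#....####
#####...#########
#########        

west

        
        
..+.##..
.#.#####
....@..#
.+....$.
.$#....#
..######

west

        
        
#..+.##.
#.#.####
....@...
..+....$
..$#....
...#####

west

        
        
##..+.##
##.#.###
....@...
...+....
...$#...
#...####

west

        
        
.##..+.#
.##.#.##
....@...
....+...
....$#..
##...###

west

        
        
..##..+.
..##.#.#
....@...
.....+..
.....$#.
###...##

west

        
        
...##..+
...##.#.
....@...
......+.
......$#
####...#

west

        
        
....##..
....##.#
....@...
.......+
$......$
#####...

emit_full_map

....##..+.##..+..
....##.#.#####.##
....@........#.##
.......+....$..##
$......$#....####
#####...#########
#########        

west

        
        
 ....##.
 ....##.
 ...@...
 .......
 $......
 #####..

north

        
        
  ##.## 
 ....##.
 ...@##.
 .......
 .......
 $......

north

        
        
  ##.## 
  ##.## 
 ...@##.
 ....##.
 .......
 .......

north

        
        
  ..+.# 
  ##.## 
  ##@## 
 ....##.
 ....##.
 .......

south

        
  ..+.# 
  ##.## 
  ##.## 
 ...@##.
 ....##.
 .......
 .......

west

        
   ..+.#
  ###.##
  ###.##
  ..@.##
  ....##
  ......
  ......

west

        
    ..+.
  ####.#
  ####.#
  #.@..#
  #....#
  #.....
   .....

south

    ..+.
  ####.#
  ####.#
  #....#
  #.@..#
  #.....
  #.....
   $....

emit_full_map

  ..+.#           
####.##           
####.##           
#....##..+.##..+..
#.@..##.#.#####.##
#.............#.##
#.......+....$..##
 $......$#....####
 #####...#########
 #########        


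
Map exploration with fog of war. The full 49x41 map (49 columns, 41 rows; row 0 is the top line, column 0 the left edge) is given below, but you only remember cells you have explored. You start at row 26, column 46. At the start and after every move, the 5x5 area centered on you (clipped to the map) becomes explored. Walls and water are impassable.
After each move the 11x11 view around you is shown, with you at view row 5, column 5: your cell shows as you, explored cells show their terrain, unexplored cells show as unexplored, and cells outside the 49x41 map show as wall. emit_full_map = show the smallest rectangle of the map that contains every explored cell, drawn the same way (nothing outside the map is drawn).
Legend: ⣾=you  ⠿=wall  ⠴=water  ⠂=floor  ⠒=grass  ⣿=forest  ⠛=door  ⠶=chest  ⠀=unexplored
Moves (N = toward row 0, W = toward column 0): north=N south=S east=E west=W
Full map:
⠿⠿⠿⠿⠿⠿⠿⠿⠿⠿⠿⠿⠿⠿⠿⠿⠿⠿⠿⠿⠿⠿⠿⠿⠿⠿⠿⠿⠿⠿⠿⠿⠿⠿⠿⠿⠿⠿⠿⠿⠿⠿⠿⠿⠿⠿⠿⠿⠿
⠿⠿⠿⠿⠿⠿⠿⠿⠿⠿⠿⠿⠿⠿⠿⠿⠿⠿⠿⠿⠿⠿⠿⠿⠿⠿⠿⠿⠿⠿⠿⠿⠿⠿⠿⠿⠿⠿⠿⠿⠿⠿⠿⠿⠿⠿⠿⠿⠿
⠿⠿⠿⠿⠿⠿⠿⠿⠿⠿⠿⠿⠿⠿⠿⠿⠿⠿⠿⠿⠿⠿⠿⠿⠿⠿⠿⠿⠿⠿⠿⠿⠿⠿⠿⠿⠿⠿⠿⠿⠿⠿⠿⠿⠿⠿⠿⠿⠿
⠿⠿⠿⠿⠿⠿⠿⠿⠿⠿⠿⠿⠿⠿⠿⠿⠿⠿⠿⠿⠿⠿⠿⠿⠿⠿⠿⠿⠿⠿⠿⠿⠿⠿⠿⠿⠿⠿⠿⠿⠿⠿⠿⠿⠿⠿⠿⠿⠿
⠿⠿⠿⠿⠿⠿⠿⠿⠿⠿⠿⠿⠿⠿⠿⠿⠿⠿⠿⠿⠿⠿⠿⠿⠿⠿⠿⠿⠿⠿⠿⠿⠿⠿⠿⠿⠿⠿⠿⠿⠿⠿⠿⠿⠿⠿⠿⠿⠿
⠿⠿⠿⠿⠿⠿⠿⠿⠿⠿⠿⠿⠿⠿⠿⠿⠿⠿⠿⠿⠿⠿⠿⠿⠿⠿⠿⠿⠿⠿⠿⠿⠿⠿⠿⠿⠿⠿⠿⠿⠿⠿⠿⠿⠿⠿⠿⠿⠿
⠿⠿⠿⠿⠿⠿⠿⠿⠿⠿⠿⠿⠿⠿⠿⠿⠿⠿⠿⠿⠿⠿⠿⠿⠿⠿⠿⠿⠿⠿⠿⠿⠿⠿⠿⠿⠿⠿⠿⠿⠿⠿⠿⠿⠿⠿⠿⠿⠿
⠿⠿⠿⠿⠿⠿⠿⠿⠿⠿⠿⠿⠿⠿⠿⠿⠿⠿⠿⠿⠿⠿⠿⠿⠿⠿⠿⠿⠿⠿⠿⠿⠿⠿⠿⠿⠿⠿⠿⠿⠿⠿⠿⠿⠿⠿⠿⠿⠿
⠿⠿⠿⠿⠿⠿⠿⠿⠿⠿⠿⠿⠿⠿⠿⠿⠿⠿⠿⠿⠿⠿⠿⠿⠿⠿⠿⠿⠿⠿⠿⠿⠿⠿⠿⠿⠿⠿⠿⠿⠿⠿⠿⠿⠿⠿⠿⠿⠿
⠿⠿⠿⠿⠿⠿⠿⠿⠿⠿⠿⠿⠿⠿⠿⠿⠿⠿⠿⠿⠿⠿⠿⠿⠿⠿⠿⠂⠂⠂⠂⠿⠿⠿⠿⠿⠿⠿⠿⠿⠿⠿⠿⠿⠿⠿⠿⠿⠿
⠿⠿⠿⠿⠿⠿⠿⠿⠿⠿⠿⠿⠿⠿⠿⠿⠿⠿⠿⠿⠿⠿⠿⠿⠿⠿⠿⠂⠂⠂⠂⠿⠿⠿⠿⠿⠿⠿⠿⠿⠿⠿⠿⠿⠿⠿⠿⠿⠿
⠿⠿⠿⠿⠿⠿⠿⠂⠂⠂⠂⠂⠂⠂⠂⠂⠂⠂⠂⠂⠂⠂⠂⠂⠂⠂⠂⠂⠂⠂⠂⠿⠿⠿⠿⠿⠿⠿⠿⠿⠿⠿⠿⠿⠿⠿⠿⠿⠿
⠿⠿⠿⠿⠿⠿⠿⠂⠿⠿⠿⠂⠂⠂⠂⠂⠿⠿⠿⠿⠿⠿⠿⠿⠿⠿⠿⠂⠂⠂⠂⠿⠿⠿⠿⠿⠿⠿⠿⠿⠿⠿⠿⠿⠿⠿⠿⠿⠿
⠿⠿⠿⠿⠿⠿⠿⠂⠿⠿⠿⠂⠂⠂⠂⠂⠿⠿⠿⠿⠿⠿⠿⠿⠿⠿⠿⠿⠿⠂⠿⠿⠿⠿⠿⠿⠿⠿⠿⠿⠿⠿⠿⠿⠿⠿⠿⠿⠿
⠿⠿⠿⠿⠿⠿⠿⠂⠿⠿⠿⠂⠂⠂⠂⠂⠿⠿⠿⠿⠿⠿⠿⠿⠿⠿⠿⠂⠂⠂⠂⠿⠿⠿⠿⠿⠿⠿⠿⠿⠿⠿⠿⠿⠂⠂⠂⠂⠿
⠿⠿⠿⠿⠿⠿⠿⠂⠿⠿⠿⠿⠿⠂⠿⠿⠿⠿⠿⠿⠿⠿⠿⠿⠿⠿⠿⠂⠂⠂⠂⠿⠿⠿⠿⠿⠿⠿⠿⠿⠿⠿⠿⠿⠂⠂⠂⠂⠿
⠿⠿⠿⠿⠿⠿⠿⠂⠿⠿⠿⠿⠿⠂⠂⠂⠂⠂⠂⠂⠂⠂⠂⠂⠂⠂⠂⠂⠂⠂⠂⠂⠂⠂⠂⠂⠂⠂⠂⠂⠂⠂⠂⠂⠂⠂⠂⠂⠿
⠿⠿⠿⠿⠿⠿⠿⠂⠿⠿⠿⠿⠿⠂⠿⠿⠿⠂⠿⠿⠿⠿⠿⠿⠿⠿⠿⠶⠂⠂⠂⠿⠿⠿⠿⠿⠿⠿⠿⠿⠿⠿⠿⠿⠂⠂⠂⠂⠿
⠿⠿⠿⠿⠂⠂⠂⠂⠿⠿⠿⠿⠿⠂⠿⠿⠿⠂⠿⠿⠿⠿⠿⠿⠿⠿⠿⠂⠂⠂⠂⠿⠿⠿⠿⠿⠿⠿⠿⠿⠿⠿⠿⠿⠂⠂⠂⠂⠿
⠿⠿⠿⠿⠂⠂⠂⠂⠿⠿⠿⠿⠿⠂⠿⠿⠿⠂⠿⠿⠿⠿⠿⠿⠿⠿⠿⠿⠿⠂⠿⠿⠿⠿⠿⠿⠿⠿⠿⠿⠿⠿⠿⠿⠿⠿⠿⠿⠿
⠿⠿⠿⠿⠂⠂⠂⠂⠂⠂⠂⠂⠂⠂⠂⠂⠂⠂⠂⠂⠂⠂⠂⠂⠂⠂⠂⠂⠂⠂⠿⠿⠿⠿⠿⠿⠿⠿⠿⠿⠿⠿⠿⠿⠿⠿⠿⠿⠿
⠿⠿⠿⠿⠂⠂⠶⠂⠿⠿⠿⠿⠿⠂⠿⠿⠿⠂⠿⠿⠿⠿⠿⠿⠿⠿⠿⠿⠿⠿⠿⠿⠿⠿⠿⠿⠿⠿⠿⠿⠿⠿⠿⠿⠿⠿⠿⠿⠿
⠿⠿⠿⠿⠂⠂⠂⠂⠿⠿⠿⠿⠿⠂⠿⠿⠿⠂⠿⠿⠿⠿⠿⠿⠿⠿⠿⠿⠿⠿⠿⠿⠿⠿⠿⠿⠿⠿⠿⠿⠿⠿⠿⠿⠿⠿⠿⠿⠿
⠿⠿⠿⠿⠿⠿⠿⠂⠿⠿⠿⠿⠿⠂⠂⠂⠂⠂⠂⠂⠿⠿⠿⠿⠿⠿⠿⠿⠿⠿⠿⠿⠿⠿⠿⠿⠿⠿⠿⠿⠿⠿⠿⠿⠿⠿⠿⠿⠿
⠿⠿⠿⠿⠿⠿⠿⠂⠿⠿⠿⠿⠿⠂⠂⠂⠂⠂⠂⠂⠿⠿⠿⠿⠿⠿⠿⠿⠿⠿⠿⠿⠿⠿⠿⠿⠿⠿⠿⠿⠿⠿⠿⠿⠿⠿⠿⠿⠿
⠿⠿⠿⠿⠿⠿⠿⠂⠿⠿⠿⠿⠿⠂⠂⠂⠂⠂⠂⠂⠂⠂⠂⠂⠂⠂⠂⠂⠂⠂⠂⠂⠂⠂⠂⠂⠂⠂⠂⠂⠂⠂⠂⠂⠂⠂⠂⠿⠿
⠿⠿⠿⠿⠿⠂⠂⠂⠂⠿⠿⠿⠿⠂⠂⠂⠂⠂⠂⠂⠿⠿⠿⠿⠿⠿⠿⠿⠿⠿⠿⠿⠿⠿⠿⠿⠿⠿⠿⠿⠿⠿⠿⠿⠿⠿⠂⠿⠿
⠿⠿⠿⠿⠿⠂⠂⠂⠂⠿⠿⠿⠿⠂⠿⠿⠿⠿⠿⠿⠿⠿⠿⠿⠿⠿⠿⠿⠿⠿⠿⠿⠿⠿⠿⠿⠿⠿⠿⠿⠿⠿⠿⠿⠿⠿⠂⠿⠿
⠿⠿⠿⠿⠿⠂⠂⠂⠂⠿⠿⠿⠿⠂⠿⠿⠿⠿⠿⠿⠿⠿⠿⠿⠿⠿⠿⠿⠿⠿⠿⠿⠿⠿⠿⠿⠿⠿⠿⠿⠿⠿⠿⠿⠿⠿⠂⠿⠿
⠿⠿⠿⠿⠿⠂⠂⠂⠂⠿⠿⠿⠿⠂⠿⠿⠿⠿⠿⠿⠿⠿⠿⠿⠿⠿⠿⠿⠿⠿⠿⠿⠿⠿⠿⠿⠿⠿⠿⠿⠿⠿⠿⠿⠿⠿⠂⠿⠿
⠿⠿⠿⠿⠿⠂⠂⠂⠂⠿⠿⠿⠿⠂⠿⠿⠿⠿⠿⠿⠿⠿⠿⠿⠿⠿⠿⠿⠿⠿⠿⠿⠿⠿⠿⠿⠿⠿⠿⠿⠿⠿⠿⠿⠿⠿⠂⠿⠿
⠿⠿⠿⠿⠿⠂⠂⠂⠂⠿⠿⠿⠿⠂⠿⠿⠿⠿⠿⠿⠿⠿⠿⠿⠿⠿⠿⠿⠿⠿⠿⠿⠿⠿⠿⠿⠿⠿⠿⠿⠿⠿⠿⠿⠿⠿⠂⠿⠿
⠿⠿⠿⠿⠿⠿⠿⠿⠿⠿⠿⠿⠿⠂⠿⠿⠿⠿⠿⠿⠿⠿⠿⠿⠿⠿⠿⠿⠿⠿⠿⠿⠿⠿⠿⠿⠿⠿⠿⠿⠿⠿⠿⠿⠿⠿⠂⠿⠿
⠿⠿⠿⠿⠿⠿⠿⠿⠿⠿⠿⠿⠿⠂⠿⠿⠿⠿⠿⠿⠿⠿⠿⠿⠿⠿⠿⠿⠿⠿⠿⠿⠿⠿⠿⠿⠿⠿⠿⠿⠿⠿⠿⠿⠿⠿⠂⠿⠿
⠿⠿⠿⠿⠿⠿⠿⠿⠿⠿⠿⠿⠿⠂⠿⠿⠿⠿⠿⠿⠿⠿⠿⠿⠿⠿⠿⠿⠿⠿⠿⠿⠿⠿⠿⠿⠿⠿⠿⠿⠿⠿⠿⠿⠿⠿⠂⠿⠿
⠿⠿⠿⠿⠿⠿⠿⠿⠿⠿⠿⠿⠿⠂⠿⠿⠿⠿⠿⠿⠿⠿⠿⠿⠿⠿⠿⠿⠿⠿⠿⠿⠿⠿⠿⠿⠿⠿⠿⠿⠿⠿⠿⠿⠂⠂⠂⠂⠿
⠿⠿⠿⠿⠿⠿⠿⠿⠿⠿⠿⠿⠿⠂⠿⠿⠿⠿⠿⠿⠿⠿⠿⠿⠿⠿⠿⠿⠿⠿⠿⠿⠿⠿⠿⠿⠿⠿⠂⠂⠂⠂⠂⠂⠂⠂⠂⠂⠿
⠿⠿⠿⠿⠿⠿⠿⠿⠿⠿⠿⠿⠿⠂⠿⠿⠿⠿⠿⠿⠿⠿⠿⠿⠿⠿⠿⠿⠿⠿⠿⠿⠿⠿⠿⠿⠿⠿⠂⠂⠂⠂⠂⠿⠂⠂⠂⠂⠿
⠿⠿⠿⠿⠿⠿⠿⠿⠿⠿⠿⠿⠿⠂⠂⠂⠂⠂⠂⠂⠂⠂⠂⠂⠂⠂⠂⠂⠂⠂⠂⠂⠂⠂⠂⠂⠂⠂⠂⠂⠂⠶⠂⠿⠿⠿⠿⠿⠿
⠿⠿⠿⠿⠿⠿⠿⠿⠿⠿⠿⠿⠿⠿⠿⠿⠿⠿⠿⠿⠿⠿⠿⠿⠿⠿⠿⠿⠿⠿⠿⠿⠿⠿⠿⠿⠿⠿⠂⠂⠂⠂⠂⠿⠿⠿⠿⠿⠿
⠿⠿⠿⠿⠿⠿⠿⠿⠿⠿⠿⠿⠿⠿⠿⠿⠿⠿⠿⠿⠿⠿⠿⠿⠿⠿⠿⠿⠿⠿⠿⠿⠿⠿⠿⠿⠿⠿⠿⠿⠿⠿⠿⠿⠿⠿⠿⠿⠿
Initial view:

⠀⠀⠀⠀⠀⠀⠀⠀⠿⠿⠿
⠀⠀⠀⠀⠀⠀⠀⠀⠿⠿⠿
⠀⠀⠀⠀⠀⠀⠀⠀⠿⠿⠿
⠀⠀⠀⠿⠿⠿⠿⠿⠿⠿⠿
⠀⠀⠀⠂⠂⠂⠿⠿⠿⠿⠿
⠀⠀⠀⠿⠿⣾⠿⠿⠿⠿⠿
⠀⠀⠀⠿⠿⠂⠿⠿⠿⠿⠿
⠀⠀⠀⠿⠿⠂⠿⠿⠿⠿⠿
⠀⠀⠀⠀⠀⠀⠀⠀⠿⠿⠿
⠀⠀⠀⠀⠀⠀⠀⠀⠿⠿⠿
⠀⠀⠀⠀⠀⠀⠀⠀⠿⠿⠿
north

⠀⠀⠀⠀⠀⠀⠀⠀⠿⠿⠿
⠀⠀⠀⠀⠀⠀⠀⠀⠿⠿⠿
⠀⠀⠀⠀⠀⠀⠀⠀⠿⠿⠿
⠀⠀⠀⠿⠿⠿⠿⠿⠿⠿⠿
⠀⠀⠀⠿⠿⠿⠿⠿⠿⠿⠿
⠀⠀⠀⠂⠂⣾⠿⠿⠿⠿⠿
⠀⠀⠀⠿⠿⠂⠿⠿⠿⠿⠿
⠀⠀⠀⠿⠿⠂⠿⠿⠿⠿⠿
⠀⠀⠀⠿⠿⠂⠿⠿⠿⠿⠿
⠀⠀⠀⠀⠀⠀⠀⠀⠿⠿⠿
⠀⠀⠀⠀⠀⠀⠀⠀⠿⠿⠿

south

⠀⠀⠀⠀⠀⠀⠀⠀⠿⠿⠿
⠀⠀⠀⠀⠀⠀⠀⠀⠿⠿⠿
⠀⠀⠀⠿⠿⠿⠿⠿⠿⠿⠿
⠀⠀⠀⠿⠿⠿⠿⠿⠿⠿⠿
⠀⠀⠀⠂⠂⠂⠿⠿⠿⠿⠿
⠀⠀⠀⠿⠿⣾⠿⠿⠿⠿⠿
⠀⠀⠀⠿⠿⠂⠿⠿⠿⠿⠿
⠀⠀⠀⠿⠿⠂⠿⠿⠿⠿⠿
⠀⠀⠀⠀⠀⠀⠀⠀⠿⠿⠿
⠀⠀⠀⠀⠀⠀⠀⠀⠿⠿⠿
⠀⠀⠀⠀⠀⠀⠀⠀⠿⠿⠿

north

⠀⠀⠀⠀⠀⠀⠀⠀⠿⠿⠿
⠀⠀⠀⠀⠀⠀⠀⠀⠿⠿⠿
⠀⠀⠀⠀⠀⠀⠀⠀⠿⠿⠿
⠀⠀⠀⠿⠿⠿⠿⠿⠿⠿⠿
⠀⠀⠀⠿⠿⠿⠿⠿⠿⠿⠿
⠀⠀⠀⠂⠂⣾⠿⠿⠿⠿⠿
⠀⠀⠀⠿⠿⠂⠿⠿⠿⠿⠿
⠀⠀⠀⠿⠿⠂⠿⠿⠿⠿⠿
⠀⠀⠀⠿⠿⠂⠿⠿⠿⠿⠿
⠀⠀⠀⠀⠀⠀⠀⠀⠿⠿⠿
⠀⠀⠀⠀⠀⠀⠀⠀⠿⠿⠿

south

⠀⠀⠀⠀⠀⠀⠀⠀⠿⠿⠿
⠀⠀⠀⠀⠀⠀⠀⠀⠿⠿⠿
⠀⠀⠀⠿⠿⠿⠿⠿⠿⠿⠿
⠀⠀⠀⠿⠿⠿⠿⠿⠿⠿⠿
⠀⠀⠀⠂⠂⠂⠿⠿⠿⠿⠿
⠀⠀⠀⠿⠿⣾⠿⠿⠿⠿⠿
⠀⠀⠀⠿⠿⠂⠿⠿⠿⠿⠿
⠀⠀⠀⠿⠿⠂⠿⠿⠿⠿⠿
⠀⠀⠀⠀⠀⠀⠀⠀⠿⠿⠿
⠀⠀⠀⠀⠀⠀⠀⠀⠿⠿⠿
⠀⠀⠀⠀⠀⠀⠀⠀⠿⠿⠿

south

⠀⠀⠀⠀⠀⠀⠀⠀⠿⠿⠿
⠀⠀⠀⠿⠿⠿⠿⠿⠿⠿⠿
⠀⠀⠀⠿⠿⠿⠿⠿⠿⠿⠿
⠀⠀⠀⠂⠂⠂⠿⠿⠿⠿⠿
⠀⠀⠀⠿⠿⠂⠿⠿⠿⠿⠿
⠀⠀⠀⠿⠿⣾⠿⠿⠿⠿⠿
⠀⠀⠀⠿⠿⠂⠿⠿⠿⠿⠿
⠀⠀⠀⠿⠿⠂⠿⠿⠿⠿⠿
⠀⠀⠀⠀⠀⠀⠀⠀⠿⠿⠿
⠀⠀⠀⠀⠀⠀⠀⠀⠿⠿⠿
⠀⠀⠀⠀⠀⠀⠀⠀⠿⠿⠿

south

⠀⠀⠀⠿⠿⠿⠿⠿⠿⠿⠿
⠀⠀⠀⠿⠿⠿⠿⠿⠿⠿⠿
⠀⠀⠀⠂⠂⠂⠿⠿⠿⠿⠿
⠀⠀⠀⠿⠿⠂⠿⠿⠿⠿⠿
⠀⠀⠀⠿⠿⠂⠿⠿⠿⠿⠿
⠀⠀⠀⠿⠿⣾⠿⠿⠿⠿⠿
⠀⠀⠀⠿⠿⠂⠿⠿⠿⠿⠿
⠀⠀⠀⠿⠿⠂⠿⠿⠿⠿⠿
⠀⠀⠀⠀⠀⠀⠀⠀⠿⠿⠿
⠀⠀⠀⠀⠀⠀⠀⠀⠿⠿⠿
⠀⠀⠀⠀⠀⠀⠀⠀⠿⠿⠿

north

⠀⠀⠀⠀⠀⠀⠀⠀⠿⠿⠿
⠀⠀⠀⠿⠿⠿⠿⠿⠿⠿⠿
⠀⠀⠀⠿⠿⠿⠿⠿⠿⠿⠿
⠀⠀⠀⠂⠂⠂⠿⠿⠿⠿⠿
⠀⠀⠀⠿⠿⠂⠿⠿⠿⠿⠿
⠀⠀⠀⠿⠿⣾⠿⠿⠿⠿⠿
⠀⠀⠀⠿⠿⠂⠿⠿⠿⠿⠿
⠀⠀⠀⠿⠿⠂⠿⠿⠿⠿⠿
⠀⠀⠀⠿⠿⠂⠿⠿⠿⠿⠿
⠀⠀⠀⠀⠀⠀⠀⠀⠿⠿⠿
⠀⠀⠀⠀⠀⠀⠀⠀⠿⠿⠿

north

⠀⠀⠀⠀⠀⠀⠀⠀⠿⠿⠿
⠀⠀⠀⠀⠀⠀⠀⠀⠿⠿⠿
⠀⠀⠀⠿⠿⠿⠿⠿⠿⠿⠿
⠀⠀⠀⠿⠿⠿⠿⠿⠿⠿⠿
⠀⠀⠀⠂⠂⠂⠿⠿⠿⠿⠿
⠀⠀⠀⠿⠿⣾⠿⠿⠿⠿⠿
⠀⠀⠀⠿⠿⠂⠿⠿⠿⠿⠿
⠀⠀⠀⠿⠿⠂⠿⠿⠿⠿⠿
⠀⠀⠀⠿⠿⠂⠿⠿⠿⠿⠿
⠀⠀⠀⠿⠿⠂⠿⠿⠿⠿⠿
⠀⠀⠀⠀⠀⠀⠀⠀⠿⠿⠿

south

⠀⠀⠀⠀⠀⠀⠀⠀⠿⠿⠿
⠀⠀⠀⠿⠿⠿⠿⠿⠿⠿⠿
⠀⠀⠀⠿⠿⠿⠿⠿⠿⠿⠿
⠀⠀⠀⠂⠂⠂⠿⠿⠿⠿⠿
⠀⠀⠀⠿⠿⠂⠿⠿⠿⠿⠿
⠀⠀⠀⠿⠿⣾⠿⠿⠿⠿⠿
⠀⠀⠀⠿⠿⠂⠿⠿⠿⠿⠿
⠀⠀⠀⠿⠿⠂⠿⠿⠿⠿⠿
⠀⠀⠀⠿⠿⠂⠿⠿⠿⠿⠿
⠀⠀⠀⠀⠀⠀⠀⠀⠿⠿⠿
⠀⠀⠀⠀⠀⠀⠀⠀⠿⠿⠿

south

⠀⠀⠀⠿⠿⠿⠿⠿⠿⠿⠿
⠀⠀⠀⠿⠿⠿⠿⠿⠿⠿⠿
⠀⠀⠀⠂⠂⠂⠿⠿⠿⠿⠿
⠀⠀⠀⠿⠿⠂⠿⠿⠿⠿⠿
⠀⠀⠀⠿⠿⠂⠿⠿⠿⠿⠿
⠀⠀⠀⠿⠿⣾⠿⠿⠿⠿⠿
⠀⠀⠀⠿⠿⠂⠿⠿⠿⠿⠿
⠀⠀⠀⠿⠿⠂⠿⠿⠿⠿⠿
⠀⠀⠀⠀⠀⠀⠀⠀⠿⠿⠿
⠀⠀⠀⠀⠀⠀⠀⠀⠿⠿⠿
⠀⠀⠀⠀⠀⠀⠀⠀⠿⠿⠿


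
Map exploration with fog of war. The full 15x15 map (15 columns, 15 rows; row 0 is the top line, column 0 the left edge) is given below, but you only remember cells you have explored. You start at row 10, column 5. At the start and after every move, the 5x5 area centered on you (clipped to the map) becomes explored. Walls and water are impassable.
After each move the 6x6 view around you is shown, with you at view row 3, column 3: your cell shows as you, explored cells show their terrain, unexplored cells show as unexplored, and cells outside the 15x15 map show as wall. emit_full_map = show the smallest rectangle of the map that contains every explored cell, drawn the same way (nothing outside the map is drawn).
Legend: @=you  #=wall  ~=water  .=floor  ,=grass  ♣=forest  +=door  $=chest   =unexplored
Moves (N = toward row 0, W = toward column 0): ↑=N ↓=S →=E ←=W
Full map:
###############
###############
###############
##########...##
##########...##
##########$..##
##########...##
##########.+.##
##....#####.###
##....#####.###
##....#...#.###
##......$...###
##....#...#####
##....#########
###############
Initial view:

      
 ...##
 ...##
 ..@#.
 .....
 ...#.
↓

 ...##
 ...##
 ...#.
 ..@..
 ...#.
 ...##

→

...## 
...###
...#..
...@.$
...#..
...###

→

..##  
..####
..#...
...@$.
..#...
..####

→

.##   
.#####
.#...#
...@..
.#...#
.#####

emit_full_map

...##   
...#####
...#...#
.....@..
...#...#
...#####

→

##    
#####.
#...#.
..$@..
#...##
######

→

#     
####.#
...#.#
.$.@.#
...###
######

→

      
###.##
..#.##
$..@##
..####
######

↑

      
 ##.##
###.##
..#@##
$...##
..####

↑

      
 #.+.#
 ##.##
###@##
..#.##
$...##

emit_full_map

      #.+.#
...## ##.##
...#####@##
...#...#.##
.....$...##
...#...####
...########

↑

      
 #...#
 #.+.#
 ##@##
###.##
..#.##

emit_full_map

      #...#
      #.+.#
...## ##@##
...#####.##
...#...#.##
.....$...##
...#...####
...########


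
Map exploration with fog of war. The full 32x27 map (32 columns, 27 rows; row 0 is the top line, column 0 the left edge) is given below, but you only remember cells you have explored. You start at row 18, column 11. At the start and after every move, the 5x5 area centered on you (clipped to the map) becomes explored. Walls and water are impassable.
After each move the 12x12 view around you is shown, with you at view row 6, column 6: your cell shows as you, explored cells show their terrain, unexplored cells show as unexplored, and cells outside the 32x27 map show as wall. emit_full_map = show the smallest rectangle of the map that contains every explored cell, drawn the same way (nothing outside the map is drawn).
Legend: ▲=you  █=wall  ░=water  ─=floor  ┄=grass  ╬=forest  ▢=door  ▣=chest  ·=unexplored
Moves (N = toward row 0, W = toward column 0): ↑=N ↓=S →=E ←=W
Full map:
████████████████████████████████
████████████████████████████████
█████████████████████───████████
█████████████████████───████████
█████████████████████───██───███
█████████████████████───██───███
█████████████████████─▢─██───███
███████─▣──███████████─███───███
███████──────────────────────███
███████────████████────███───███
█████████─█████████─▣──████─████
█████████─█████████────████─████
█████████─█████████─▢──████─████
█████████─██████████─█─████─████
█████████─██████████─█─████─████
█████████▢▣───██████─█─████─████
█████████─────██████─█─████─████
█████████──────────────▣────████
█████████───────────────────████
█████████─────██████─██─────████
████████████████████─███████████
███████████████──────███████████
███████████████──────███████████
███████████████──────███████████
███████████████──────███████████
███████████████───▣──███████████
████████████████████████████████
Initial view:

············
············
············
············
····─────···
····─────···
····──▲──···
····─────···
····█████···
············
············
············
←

············
············
············
············
····█─────··
····█─────··
····█─▲───··
····█─────··
····██████··
············
············
············

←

············
············
············
············
····██─────·
····██─────·
····██▲────·
····██─────·
····███████·
············
············
············

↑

············
············
············
············
····██▢▣─···
····██─────·
····██▲────·
····██─────·
····██─────·
····███████·
············
············

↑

············
············
············
············
····██─██···
····██▢▣─···
····██▲────·
····██─────·
····██─────·
····██─────·
····███████·
············

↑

············
············
············
············
····██─██···
····██─██···
····██▲▣─···
····██─────·
····██─────·
····██─────·
····██─────·
····███████·

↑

············
············
············
············
····██─██···
····██─██···
····██▲██···
····██▢▣─···
····██─────·
····██─────·
····██─────·
····██─────·

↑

············
············
············
············
····██─██···
····██─██···
····██▲██···
····██─██···
····██▢▣─···
····██─────·
····██─────·
····██─────·

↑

············
············
············
············
····██─██···
····██─██···
····██▲██···
····██─██···
····██─██···
····██▢▣─···
····██─────·
····██─────·

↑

············
············
············
············
····────█···
····██─██···
····██▲██···
····██─██···
····██─██···
····██─██···
····██▢▣─···
····██─────·

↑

············
············
············
············
····─────···
····────█···
····██▲██···
····██─██···
····██─██···
····██─██···
····██─██···
····██▢▣─···

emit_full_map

─────··
────█··
██▲██··
██─██··
██─██··
██─██··
██─██··
██▢▣─··
██─────
██─────
██─────
██─────
███████

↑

············
············
············
············
····─▣──█···
····─────···
····──▲─█···
····██─██···
····██─██···
····██─██···
····██─██···
····██─██···

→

············
············
············
············
···─▣──██···
···──────···
···───▲██···
···██─███···
···██─███···
···██─██····
···██─██····
···██─██····

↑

············
············
············
············
····█████···
···─▣──██···
···───▲──···
···────██···
···██─███···
···██─███···
···██─██····
···██─██····

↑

············
············
············
············
····█████···
····█████···
···─▣─▲██···
···──────···
···────██···
···██─███···
···██─███···
···██─██····

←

············
············
············
············
····██████··
····██████··
····─▣▲─██··
····──────··
····────██··
····██─███··
····██─███··
····██─██···

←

············
············
············
············
····███████·
····███████·
····█─▲──██·
····█──────·
····█────██·
·····██─███·
·····██─███·
·····██─██··

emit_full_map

███████·
███████·
█─▲──██·
█──────·
█────██·
·██─███·
·██─███·
·██─██··
·██─██··
·██─██··
·██▢▣─··
·██─────
·██─────
·██─────
·██─────
·███████

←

············
············
············
············
····████████
····████████
····██▲▣──██
····██──────
····██────██
······██─███
······██─███
······██─██·

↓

············
············
············
····████████
····████████
····██─▣──██
····██▲─────
····██────██
····████─███
······██─███
······██─██·
······██─██·

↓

············
············
····████████
····████████
····██─▣──██
····██──────
····██▲───██
····████─███
····████─███
······██─██·
······██─██·
······██─██·

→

············
············
···████████·
···████████·
···██─▣──██·
···██──────·
···██─▲──██·
···████─███·
···████─███·
·····██─██··
·····██─██··
·····██─██··

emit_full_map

████████·
████████·
██─▣──██·
██──────·
██─▲──██·
████─███·
████─███·
··██─██··
··██─██··
··██─██··
··██▢▣─··
··██─────
··██─────
··██─────
··██─────
··███████

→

············
············
··████████··
··████████··
··██─▣──██··
··██──────··
··██──▲─██··
··████─███··
··████─███··
····██─██···
····██─██···
····██─██···

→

············
············
·████████···
·████████···
·██─▣──██···
·██──────···
·██───▲██···
·████─███···
·████─███···
···██─██····
···██─██····
···██─██····

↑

············
············
············
·████████···
·████████···
·██─▣──██···
·██───▲──···
·██────██···
·████─███···
·████─███···
···██─██····
···██─██····

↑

············
············
············
············
·████████···
·████████···
·██─▣─▲██···
·██──────···
·██────██···
·████─███···
·████─███···
···██─██····

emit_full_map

████████·
████████·
██─▣─▲██·
██──────·
██────██·
████─███·
████─███·
··██─██··
··██─██··
··██─██··
··██▢▣─··
··██─────
··██─────
··██─────
··██─────
··███████


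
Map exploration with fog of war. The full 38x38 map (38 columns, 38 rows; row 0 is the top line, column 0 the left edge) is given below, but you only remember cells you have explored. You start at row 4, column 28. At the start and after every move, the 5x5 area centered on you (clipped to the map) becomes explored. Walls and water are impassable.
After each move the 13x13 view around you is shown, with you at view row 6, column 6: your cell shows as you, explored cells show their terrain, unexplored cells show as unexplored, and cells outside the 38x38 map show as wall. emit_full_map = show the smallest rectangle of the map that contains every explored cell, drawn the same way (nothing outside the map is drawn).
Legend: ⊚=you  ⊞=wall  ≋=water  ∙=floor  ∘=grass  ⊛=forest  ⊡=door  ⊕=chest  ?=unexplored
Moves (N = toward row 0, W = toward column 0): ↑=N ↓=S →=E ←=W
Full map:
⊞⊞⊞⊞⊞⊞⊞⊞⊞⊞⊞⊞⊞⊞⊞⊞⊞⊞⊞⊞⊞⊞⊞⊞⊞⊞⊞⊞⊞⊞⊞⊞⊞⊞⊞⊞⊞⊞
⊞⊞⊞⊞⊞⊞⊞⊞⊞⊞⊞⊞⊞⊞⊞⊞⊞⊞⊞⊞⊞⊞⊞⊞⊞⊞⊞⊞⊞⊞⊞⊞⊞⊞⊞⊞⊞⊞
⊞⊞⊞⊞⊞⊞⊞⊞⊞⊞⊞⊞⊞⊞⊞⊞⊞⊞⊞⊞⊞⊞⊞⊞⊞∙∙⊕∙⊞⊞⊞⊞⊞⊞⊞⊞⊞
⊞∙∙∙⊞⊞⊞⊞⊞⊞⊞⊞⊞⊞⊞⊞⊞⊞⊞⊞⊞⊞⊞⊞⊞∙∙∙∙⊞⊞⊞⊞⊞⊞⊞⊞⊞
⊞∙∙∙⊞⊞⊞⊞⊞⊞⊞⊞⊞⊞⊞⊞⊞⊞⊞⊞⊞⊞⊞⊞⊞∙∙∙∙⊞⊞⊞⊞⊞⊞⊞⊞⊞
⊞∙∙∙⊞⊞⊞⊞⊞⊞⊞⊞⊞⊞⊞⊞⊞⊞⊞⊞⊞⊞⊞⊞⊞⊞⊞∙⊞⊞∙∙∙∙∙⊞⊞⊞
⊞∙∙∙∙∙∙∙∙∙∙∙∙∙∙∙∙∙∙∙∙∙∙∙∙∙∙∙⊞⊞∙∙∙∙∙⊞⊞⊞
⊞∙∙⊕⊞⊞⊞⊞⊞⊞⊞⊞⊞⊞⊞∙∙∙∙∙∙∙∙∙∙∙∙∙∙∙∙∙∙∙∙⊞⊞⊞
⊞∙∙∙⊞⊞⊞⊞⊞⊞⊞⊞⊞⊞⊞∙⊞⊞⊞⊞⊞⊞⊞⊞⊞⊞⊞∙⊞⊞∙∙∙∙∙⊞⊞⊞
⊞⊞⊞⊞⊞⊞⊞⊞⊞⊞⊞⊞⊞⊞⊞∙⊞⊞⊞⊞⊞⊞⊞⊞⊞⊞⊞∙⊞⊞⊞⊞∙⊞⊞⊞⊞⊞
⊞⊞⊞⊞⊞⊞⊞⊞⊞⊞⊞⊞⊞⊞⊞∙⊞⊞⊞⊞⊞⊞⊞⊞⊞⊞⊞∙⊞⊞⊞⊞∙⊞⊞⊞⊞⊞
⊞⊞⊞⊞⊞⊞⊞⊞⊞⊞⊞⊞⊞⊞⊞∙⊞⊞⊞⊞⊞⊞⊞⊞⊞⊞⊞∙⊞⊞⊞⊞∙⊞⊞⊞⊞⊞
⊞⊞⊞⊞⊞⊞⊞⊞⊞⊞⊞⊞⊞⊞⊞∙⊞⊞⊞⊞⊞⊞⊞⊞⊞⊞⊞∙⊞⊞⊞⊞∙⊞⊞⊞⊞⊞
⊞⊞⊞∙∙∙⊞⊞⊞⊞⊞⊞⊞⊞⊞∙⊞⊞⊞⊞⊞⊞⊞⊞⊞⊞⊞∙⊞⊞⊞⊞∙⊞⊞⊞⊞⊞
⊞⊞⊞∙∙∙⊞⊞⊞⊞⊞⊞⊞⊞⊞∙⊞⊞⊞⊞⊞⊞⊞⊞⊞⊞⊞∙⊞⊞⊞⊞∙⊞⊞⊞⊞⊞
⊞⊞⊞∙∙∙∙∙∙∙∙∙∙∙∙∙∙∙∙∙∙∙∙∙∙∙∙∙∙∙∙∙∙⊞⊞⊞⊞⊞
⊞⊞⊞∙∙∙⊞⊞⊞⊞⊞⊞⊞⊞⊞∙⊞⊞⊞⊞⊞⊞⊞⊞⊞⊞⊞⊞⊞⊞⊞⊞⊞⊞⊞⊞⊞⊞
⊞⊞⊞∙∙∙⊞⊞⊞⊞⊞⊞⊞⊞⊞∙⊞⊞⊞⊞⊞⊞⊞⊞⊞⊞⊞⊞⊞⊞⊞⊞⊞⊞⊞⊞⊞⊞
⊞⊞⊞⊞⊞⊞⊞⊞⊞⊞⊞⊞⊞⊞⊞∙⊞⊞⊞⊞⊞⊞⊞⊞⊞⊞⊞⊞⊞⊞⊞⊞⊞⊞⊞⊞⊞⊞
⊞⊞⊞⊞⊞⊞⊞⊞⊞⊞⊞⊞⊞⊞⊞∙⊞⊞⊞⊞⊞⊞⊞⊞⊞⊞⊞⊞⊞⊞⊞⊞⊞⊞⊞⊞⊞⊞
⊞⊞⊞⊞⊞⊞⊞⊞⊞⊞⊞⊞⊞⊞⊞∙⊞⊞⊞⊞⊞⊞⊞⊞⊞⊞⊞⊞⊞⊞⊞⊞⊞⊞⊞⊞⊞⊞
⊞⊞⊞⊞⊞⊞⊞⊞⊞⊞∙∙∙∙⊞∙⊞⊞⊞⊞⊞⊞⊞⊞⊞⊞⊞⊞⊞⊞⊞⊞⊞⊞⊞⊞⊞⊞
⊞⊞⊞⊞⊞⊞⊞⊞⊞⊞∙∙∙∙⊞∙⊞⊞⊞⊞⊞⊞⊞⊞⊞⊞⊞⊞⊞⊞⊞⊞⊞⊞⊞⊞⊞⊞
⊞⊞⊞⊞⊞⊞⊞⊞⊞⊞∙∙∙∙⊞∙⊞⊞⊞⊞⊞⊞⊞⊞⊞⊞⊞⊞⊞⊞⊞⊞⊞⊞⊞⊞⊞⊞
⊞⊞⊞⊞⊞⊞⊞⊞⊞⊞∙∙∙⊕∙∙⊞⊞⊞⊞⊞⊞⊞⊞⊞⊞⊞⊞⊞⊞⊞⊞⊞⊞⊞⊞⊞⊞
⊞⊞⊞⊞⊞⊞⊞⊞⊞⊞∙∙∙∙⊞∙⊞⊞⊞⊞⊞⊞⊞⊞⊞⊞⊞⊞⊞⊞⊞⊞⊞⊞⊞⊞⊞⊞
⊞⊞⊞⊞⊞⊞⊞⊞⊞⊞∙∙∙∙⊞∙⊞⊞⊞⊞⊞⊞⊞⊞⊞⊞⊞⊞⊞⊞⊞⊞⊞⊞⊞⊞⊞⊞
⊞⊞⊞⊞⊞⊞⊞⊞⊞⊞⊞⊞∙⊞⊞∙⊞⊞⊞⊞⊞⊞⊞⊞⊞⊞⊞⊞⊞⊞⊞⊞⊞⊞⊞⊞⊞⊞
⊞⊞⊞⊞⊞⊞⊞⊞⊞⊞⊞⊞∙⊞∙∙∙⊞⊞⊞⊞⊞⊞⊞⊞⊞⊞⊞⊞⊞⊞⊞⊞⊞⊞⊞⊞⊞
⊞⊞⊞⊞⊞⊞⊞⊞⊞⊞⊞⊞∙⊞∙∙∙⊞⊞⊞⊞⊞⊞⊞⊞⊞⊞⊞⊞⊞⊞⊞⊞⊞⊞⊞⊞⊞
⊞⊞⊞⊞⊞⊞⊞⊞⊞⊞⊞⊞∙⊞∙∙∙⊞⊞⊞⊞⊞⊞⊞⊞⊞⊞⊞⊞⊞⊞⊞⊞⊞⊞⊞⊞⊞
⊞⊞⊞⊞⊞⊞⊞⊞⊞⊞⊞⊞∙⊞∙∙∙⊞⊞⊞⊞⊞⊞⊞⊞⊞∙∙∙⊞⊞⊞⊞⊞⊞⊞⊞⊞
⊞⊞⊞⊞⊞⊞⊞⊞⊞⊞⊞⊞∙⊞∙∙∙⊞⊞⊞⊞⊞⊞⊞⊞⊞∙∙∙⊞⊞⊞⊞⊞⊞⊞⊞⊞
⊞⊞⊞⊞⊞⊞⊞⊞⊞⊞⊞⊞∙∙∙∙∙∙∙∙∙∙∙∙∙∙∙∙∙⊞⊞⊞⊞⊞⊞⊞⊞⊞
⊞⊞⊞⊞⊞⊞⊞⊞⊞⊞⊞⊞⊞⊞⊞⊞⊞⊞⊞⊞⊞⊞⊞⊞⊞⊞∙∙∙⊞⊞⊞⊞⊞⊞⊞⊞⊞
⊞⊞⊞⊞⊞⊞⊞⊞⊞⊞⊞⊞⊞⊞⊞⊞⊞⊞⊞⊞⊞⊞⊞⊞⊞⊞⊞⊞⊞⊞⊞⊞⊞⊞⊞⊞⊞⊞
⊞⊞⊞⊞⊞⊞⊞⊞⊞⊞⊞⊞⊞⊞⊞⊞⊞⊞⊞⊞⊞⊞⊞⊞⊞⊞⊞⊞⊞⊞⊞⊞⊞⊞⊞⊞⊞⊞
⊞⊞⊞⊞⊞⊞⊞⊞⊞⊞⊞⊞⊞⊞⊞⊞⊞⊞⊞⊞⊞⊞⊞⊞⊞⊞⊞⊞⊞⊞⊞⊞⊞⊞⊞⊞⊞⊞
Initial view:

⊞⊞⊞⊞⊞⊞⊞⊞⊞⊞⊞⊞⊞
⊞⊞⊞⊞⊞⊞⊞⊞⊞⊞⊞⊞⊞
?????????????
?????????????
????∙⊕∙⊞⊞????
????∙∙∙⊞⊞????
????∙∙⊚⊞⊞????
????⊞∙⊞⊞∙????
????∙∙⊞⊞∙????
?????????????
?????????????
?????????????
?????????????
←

⊞⊞⊞⊞⊞⊞⊞⊞⊞⊞⊞⊞⊞
⊞⊞⊞⊞⊞⊞⊞⊞⊞⊞⊞⊞⊞
?????????????
?????????????
????∙∙⊕∙⊞⊞???
????∙∙∙∙⊞⊞???
????∙∙⊚∙⊞⊞???
????⊞⊞∙⊞⊞∙???
????∙∙∙⊞⊞∙???
?????????????
?????????????
?????????????
?????????????

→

⊞⊞⊞⊞⊞⊞⊞⊞⊞⊞⊞⊞⊞
⊞⊞⊞⊞⊞⊞⊞⊞⊞⊞⊞⊞⊞
?????????????
?????????????
???∙∙⊕∙⊞⊞????
???∙∙∙∙⊞⊞????
???∙∙∙⊚⊞⊞????
???⊞⊞∙⊞⊞∙????
???∙∙∙⊞⊞∙????
?????????????
?????????????
?????????????
?????????????

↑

⊞⊞⊞⊞⊞⊞⊞⊞⊞⊞⊞⊞⊞
⊞⊞⊞⊞⊞⊞⊞⊞⊞⊞⊞⊞⊞
⊞⊞⊞⊞⊞⊞⊞⊞⊞⊞⊞⊞⊞
?????????????
????⊞⊞⊞⊞⊞????
???∙∙⊕∙⊞⊞????
???∙∙∙⊚⊞⊞????
???∙∙∙∙⊞⊞????
???⊞⊞∙⊞⊞∙????
???∙∙∙⊞⊞∙????
?????????????
?????????????
?????????????

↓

⊞⊞⊞⊞⊞⊞⊞⊞⊞⊞⊞⊞⊞
⊞⊞⊞⊞⊞⊞⊞⊞⊞⊞⊞⊞⊞
?????????????
????⊞⊞⊞⊞⊞????
???∙∙⊕∙⊞⊞????
???∙∙∙∙⊞⊞????
???∙∙∙⊚⊞⊞????
???⊞⊞∙⊞⊞∙????
???∙∙∙⊞⊞∙????
?????????????
?????????????
?????????????
?????????????

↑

⊞⊞⊞⊞⊞⊞⊞⊞⊞⊞⊞⊞⊞
⊞⊞⊞⊞⊞⊞⊞⊞⊞⊞⊞⊞⊞
⊞⊞⊞⊞⊞⊞⊞⊞⊞⊞⊞⊞⊞
?????????????
????⊞⊞⊞⊞⊞????
???∙∙⊕∙⊞⊞????
???∙∙∙⊚⊞⊞????
???∙∙∙∙⊞⊞????
???⊞⊞∙⊞⊞∙????
???∙∙∙⊞⊞∙????
?????????????
?????????????
?????????????

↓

⊞⊞⊞⊞⊞⊞⊞⊞⊞⊞⊞⊞⊞
⊞⊞⊞⊞⊞⊞⊞⊞⊞⊞⊞⊞⊞
?????????????
????⊞⊞⊞⊞⊞????
???∙∙⊕∙⊞⊞????
???∙∙∙∙⊞⊞????
???∙∙∙⊚⊞⊞????
???⊞⊞∙⊞⊞∙????
???∙∙∙⊞⊞∙????
?????????????
?????????????
?????????????
?????????????


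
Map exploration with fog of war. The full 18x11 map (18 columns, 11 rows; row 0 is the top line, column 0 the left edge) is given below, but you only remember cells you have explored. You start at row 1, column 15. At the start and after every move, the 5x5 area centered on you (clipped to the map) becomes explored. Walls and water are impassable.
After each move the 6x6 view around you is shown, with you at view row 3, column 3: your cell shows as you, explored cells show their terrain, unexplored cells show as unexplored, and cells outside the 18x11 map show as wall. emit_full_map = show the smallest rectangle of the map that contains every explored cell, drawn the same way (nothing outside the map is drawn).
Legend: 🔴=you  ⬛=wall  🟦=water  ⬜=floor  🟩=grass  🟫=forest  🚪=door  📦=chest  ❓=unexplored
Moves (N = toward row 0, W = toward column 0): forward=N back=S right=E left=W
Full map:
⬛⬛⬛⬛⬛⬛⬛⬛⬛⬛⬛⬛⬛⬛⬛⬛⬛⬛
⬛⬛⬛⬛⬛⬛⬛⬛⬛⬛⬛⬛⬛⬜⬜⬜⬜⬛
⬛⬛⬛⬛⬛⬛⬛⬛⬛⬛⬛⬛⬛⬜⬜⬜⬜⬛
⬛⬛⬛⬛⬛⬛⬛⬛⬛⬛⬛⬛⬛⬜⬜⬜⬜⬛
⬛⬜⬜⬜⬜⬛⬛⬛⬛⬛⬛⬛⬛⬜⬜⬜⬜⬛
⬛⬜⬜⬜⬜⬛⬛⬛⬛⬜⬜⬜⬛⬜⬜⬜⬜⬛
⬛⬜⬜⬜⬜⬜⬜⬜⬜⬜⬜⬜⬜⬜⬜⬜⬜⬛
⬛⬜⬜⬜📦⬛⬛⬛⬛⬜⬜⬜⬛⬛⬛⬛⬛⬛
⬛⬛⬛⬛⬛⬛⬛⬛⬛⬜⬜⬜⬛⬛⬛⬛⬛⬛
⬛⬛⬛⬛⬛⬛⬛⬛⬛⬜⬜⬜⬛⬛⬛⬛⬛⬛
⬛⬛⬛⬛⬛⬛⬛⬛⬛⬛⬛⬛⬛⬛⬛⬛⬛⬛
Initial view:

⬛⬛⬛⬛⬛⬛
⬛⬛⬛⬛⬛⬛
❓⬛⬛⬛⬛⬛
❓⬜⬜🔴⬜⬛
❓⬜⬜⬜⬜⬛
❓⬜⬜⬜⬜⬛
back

⬛⬛⬛⬛⬛⬛
❓⬛⬛⬛⬛⬛
❓⬜⬜⬜⬜⬛
❓⬜⬜🔴⬜⬛
❓⬜⬜⬜⬜⬛
❓⬜⬜⬜⬜⬛

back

❓⬛⬛⬛⬛⬛
❓⬜⬜⬜⬜⬛
❓⬜⬜⬜⬜⬛
❓⬜⬜🔴⬜⬛
❓⬜⬜⬜⬜⬛
❓⬜⬜⬜⬜⬛

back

❓⬜⬜⬜⬜⬛
❓⬜⬜⬜⬜⬛
❓⬜⬜⬜⬜⬛
❓⬜⬜🔴⬜⬛
❓⬜⬜⬜⬜⬛
❓⬜⬜⬜⬜⬛

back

❓⬜⬜⬜⬜⬛
❓⬜⬜⬜⬜⬛
❓⬜⬜⬜⬜⬛
❓⬜⬜🔴⬜⬛
❓⬜⬜⬜⬜⬛
❓⬛⬛⬛⬛⬛

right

⬜⬜⬜⬜⬛⬛
⬜⬜⬜⬜⬛⬛
⬜⬜⬜⬜⬛⬛
⬜⬜⬜🔴⬛⬛
⬜⬜⬜⬜⬛⬛
⬛⬛⬛⬛⬛⬛

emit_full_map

⬛⬛⬛⬛⬛
⬜⬜⬜⬜⬛
⬜⬜⬜⬜⬛
⬜⬜⬜⬜⬛
⬜⬜⬜⬜⬛
⬜⬜⬜🔴⬛
⬜⬜⬜⬜⬛
⬛⬛⬛⬛⬛

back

⬜⬜⬜⬜⬛⬛
⬜⬜⬜⬜⬛⬛
⬜⬜⬜⬜⬛⬛
⬜⬜⬜🔴⬛⬛
⬛⬛⬛⬛⬛⬛
❓⬛⬛⬛⬛⬛

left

❓⬜⬜⬜⬜⬛
❓⬜⬜⬜⬜⬛
❓⬜⬜⬜⬜⬛
❓⬜⬜🔴⬜⬛
❓⬛⬛⬛⬛⬛
❓⬛⬛⬛⬛⬛

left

❓❓⬜⬜⬜⬜
❓⬛⬜⬜⬜⬜
❓⬛⬜⬜⬜⬜
❓⬜⬜🔴⬜⬜
❓⬛⬛⬛⬛⬛
❓⬛⬛⬛⬛⬛

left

❓❓❓⬜⬜⬜
❓⬛⬛⬜⬜⬜
❓⬜⬛⬜⬜⬜
❓⬜⬜🔴⬜⬜
❓⬜⬛⬛⬛⬛
❓⬜⬛⬛⬛⬛

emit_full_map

❓❓⬛⬛⬛⬛⬛
❓❓⬜⬜⬜⬜⬛
❓❓⬜⬜⬜⬜⬛
❓❓⬜⬜⬜⬜⬛
⬛⬛⬜⬜⬜⬜⬛
⬜⬛⬜⬜⬜⬜⬛
⬜⬜🔴⬜⬜⬜⬛
⬜⬛⬛⬛⬛⬛⬛
⬜⬛⬛⬛⬛⬛⬛

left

❓❓❓❓⬜⬜
❓⬛⬛⬛⬜⬜
❓⬜⬜⬛⬜⬜
❓⬜⬜🔴⬜⬜
❓⬜⬜⬛⬛⬛
❓⬜⬜⬛⬛⬛

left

❓❓❓❓❓⬜
❓⬛⬛⬛⬛⬜
❓⬜⬜⬜⬛⬜
❓⬜⬜🔴⬜⬜
❓⬜⬜⬜⬛⬛
❓⬜⬜⬜⬛⬛

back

❓⬛⬛⬛⬛⬜
❓⬜⬜⬜⬛⬜
❓⬜⬜⬜⬜⬜
❓⬜⬜🔴⬛⬛
❓⬜⬜⬜⬛⬛
❓⬜⬜⬜⬛⬛

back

❓⬜⬜⬜⬛⬜
❓⬜⬜⬜⬜⬜
❓⬜⬜⬜⬛⬛
❓⬜⬜🔴⬛⬛
❓⬜⬜⬜⬛⬛
❓⬛⬛⬛⬛⬛

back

❓⬜⬜⬜⬜⬜
❓⬜⬜⬜⬛⬛
❓⬜⬜⬜⬛⬛
❓⬜⬜🔴⬛⬛
❓⬛⬛⬛⬛⬛
⬛⬛⬛⬛⬛⬛

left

❓❓⬜⬜⬜⬜
❓⬛⬜⬜⬜⬛
❓⬛⬜⬜⬜⬛
❓⬛⬜🔴⬜⬛
❓⬛⬛⬛⬛⬛
⬛⬛⬛⬛⬛⬛

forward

❓❓⬜⬜⬜⬛
❓⬜⬜⬜⬜⬜
❓⬛⬜⬜⬜⬛
❓⬛⬜🔴⬜⬛
❓⬛⬜⬜⬜⬛
❓⬛⬛⬛⬛⬛

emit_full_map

❓❓❓❓❓⬛⬛⬛⬛⬛
❓❓❓❓❓⬜⬜⬜⬜⬛
❓❓❓❓❓⬜⬜⬜⬜⬛
❓❓❓❓❓⬜⬜⬜⬜⬛
❓⬛⬛⬛⬛⬜⬜⬜⬜⬛
❓⬜⬜⬜⬛⬜⬜⬜⬜⬛
⬜⬜⬜⬜⬜⬜⬜⬜⬜⬛
⬛⬜⬜⬜⬛⬛⬛⬛⬛⬛
⬛⬜🔴⬜⬛⬛⬛⬛⬛⬛
⬛⬜⬜⬜⬛⬛❓❓❓❓
⬛⬛⬛⬛⬛⬛❓❓❓❓
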